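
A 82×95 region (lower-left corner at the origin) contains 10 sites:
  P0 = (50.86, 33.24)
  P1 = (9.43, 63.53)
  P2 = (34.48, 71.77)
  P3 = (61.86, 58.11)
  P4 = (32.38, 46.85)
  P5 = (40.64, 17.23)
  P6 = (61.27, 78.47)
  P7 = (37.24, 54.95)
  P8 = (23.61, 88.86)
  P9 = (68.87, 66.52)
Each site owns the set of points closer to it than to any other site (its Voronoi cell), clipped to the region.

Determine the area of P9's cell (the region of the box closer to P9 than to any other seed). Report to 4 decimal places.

1. box [0,82]×[0,95]: [(0, 0) (82, 0) (82, 95) (0, 95)]
2. ⊥bis P9·P0 via (59.865,49.88): [(0, 82.2769) (82, 37.9013) (82, 95) (0, 95)]  |A|=2862.6943
3. ⊥bis P9·P1 via (39.15,65.025): [(39.3535, 60.9801) (82, 37.9013) (82, 95) (37.6422, 95)]  |A|=1972.0544
4. ⊥bis P9·P2 via (51.675,69.145): [(49.5834, 55.444) (82, 37.9013) (82, 95) (55.622, 95)]  |A|=1447.1755
5. ⊥bis P9·P3 via (65.365,62.315): [(52.2954, 73.2089) (82, 48.4492) (82, 95) (55.622, 95)]  |A|=978.7884
6. ⊥bis P9·P4 via (50.625,56.685): [(52.2954, 73.2089) (82, 48.4492) (82, 95) (55.622, 95)]  |A|=978.7884
7. ⊥bis P9·P5 via (54.755,41.875): [(52.2954, 73.2089) (82, 48.4492) (82, 95) (55.622, 95)]  |A|=978.7884
8. ⊥bis P9·P6 via (65.07,72.495): [(58.3099, 68.1957) (82, 48.4492) (82, 83.2622)]  |A|=412.3621
9. ⊥bis P9·P7 via (53.055,60.735): [(58.3099, 68.1957) (82, 48.4492) (82, 83.2622)]  |A|=412.3621
10. ⊥bis P9·P8 via (46.24,77.69): [(58.3099, 68.1957) (82, 48.4492) (82, 83.2622)]  |A|=412.3621
11. canonical 3-gon: [(58.3099, 68.1957) (82, 48.4492) (82, 83.2622)]
12. shoelace: 412.3621

Area of P9's cell: 412.3621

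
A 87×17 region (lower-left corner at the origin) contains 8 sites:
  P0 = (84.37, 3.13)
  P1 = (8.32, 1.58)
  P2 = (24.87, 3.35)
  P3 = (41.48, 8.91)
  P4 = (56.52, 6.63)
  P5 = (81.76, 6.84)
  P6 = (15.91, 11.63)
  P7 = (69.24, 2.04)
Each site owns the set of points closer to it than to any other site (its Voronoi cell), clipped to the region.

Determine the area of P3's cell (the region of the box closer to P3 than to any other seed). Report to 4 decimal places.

1. box [0,87]×[0,17]: [(0, 0) (87, 0) (87, 17) (0, 17)]
2. ⊥bis P3·P0 via (62.925,6.02): [(0, 0) (62.1137, 0) (64.4047, 17) (0, 17)]  |A|=1075.4066
3. ⊥bis P3·P1 via (24.9,5.245): [(26.0594, 0) (62.1137, 0) (64.4047, 17) (22.3016, 17)]  |A|=664.3384
4. ⊥bis P3·P2 via (33.175,6.13): [(35.2269, 0) (62.1137, 0) (64.4047, 17) (29.5364, 17)]  |A|=524.9182
5. ⊥bis P3·P4 via (49,7.77): [(35.2269, 0) (47.8221, 0) (50.3992, 17) (29.5364, 17)]  |A|=284.3929
6. ⊥bis P3·P5 via (61.62,7.875): [(35.2269, 0) (47.8221, 0) (50.3992, 17) (29.5364, 17)]  |A|=284.3929
7. ⊥bis P3·P6 via (28.695,10.27): [(35.2269, 0) (47.8221, 0) (50.3992, 17) (29.5364, 17)]  |A|=284.3929
8. ⊥bis P3·P7 via (55.36,5.475): [(35.2269, 0) (47.8221, 0) (50.3992, 17) (29.5364, 17)]  |A|=284.3929
9. canonical 4-gon: [(35.2269, 0) (47.8221, 0) (50.3992, 17) (29.5364, 17)]
10. shoelace: 284.3929

Area of P3's cell: 284.3929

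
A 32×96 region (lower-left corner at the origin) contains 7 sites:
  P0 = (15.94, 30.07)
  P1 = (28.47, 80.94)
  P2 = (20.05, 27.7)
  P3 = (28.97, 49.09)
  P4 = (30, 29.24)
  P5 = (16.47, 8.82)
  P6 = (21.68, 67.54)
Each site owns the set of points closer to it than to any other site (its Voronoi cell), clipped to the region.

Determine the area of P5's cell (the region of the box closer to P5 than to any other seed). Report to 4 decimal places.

1. box [0,32]×[0,96]: [(0, 0) (32, 0) (32, 96) (0, 96)]
2. ⊥bis P5·P0 via (16.205,19.445): [(0, 19.0408) (0, 0) (32, 0) (32, 19.8389)]  |A|=622.0764
3. ⊥bis P5·P1 via (22.47,44.88): [(0, 19.0408) (0, 0) (32, 0) (32, 19.8389)]  |A|=622.0764
4. ⊥bis P5·P2 via (18.26,18.26): [(12.4982, 19.3525) (0, 19.0408) (0, 0) (32, 0) (32, 15.6546)]  |A|=581.2756
5. ⊥bis P5·P3 via (22.72,28.955): [(12.4982, 19.3525) (0, 19.0408) (0, 0) (32, 0) (32, 15.6546)]  |A|=581.2756
6. ⊥bis P5·P4 via (23.235,19.03): [(26.8576, 16.6297) (12.4982, 19.3525) (0, 19.0408) (0, 0) (32, 0) (32, 13.2224)]  |A|=575.0219
7. ⊥bis P5·P6 via (19.075,38.18): [(26.8576, 16.6297) (12.4982, 19.3525) (0, 19.0408) (0, 0) (32, 0) (32, 13.2224)]  |A|=575.0219
8. canonical 6-gon: [(26.8576, 16.6297) (12.4982, 19.3525) (0, 19.0408) (0, 0) (32, 0) (32, 13.2224)]
9. shoelace: 575.0219

Area of P5's cell: 575.0219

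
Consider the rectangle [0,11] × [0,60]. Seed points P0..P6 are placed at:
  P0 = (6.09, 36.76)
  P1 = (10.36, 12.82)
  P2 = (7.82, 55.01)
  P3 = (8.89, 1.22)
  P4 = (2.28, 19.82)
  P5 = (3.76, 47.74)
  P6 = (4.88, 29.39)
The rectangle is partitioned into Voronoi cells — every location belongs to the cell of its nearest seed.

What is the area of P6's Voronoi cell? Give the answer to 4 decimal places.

1. box [0,11]×[0,60]: [(0, 0) (11, 0) (11, 60) (0, 60)]
2. ⊥bis P6·P0 via (5.485,33.075): [(0, 33.9755) (0, 0) (11, 0) (11, 32.1696)]  |A|=363.7979
3. ⊥bis P6·P1 via (7.62,21.105): [(0, 33.9755) (0, 18.5849) (11, 22.2228) (11, 32.1696)]  |A|=139.3553
4. ⊥bis P6·P2 via (6.35,42.2): [(0, 33.9755) (0, 18.5849) (11, 22.2228) (11, 32.1696)]  |A|=139.3553
5. ⊥bis P6·P3 via (6.885,15.305): [(0, 33.9755) (0, 18.5849) (11, 22.2228) (11, 32.1696)]  |A|=139.3553
6. ⊥bis P6·P4 via (3.58,24.605): [(0, 33.9755) (0, 25.5776) (11, 22.5891) (11, 32.1696)]  |A|=98.8808
7. ⊥bis P6·P5 via (4.32,38.565): [(0, 33.9755) (0, 25.5776) (11, 22.5891) (11, 32.1696)]  |A|=98.8808
8. canonical 4-gon: [(0, 33.9755) (0, 25.5776) (11, 22.5891) (11, 32.1696)]
9. shoelace: 98.8808

Area of P6's cell: 98.8808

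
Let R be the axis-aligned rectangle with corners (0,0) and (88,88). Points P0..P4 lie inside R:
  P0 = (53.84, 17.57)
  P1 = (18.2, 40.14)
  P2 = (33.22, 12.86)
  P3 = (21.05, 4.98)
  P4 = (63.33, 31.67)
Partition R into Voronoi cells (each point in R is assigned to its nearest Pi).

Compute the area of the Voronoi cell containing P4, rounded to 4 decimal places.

1. box [0,88]×[0,88]: [(0, 0) (88, 0) (88, 88) (0, 88)]
2. ⊥bis P4·P0 via (58.585,24.62): [(0, 64.0506) (88, 4.8222) (88, 88) (0, 88)]  |A|=4713.5942
3. ⊥bis P4·P1 via (40.765,35.905): [(40.8831, 36.5343) (88, 4.8222) (88, 88) (50.5422, 88)]  |A|=2923.436
4. ⊥bis P4·P2 via (48.275,22.265): [(40.8831, 36.5343) (88, 4.8222) (88, 88) (50.5422, 88)]  |A|=2923.436
5. ⊥bis P4·P3 via (42.19,18.325): [(40.8831, 36.5343) (88, 4.8222) (88, 88) (50.5422, 88)]  |A|=2923.436
6. canonical 4-gon: [(40.8831, 36.5343) (88, 4.8222) (88, 88) (50.5422, 88)]
7. shoelace: 2923.436

Area of P4's cell: 2923.4360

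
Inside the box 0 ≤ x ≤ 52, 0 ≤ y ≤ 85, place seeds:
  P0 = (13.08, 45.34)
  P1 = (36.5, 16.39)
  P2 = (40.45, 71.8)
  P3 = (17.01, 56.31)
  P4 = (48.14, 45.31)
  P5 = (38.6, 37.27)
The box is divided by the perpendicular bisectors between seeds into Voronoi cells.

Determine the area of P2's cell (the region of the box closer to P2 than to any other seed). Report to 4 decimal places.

1. box [0,52]×[0,85]: [(0, 0) (52, 0) (52, 85) (0, 85)]
2. ⊥bis P2·P0 via (26.765,58.57): [(52, 32.4671) (52, 85) (1.2137, 85)]  |A|=1333.9738
3. ⊥bis P2·P1 via (38.475,44.095): [(40.9278, 43.9201) (52, 43.1308) (52, 85) (1.2137, 85)]  |A|=1274.9383
4. ⊥bis P2·P3 via (28.73,64.055): [(42.0906, 43.8373) (52, 43.1308) (52, 85) (14.8888, 85)]  |A|=971.2484
5. ⊥bis P2·P4 via (44.295,58.555): [(34.2849, 55.6491) (52, 60.7917) (52, 85) (14.8888, 85)]  |A|=759.0494
6. ⊥bis P2·P5 via (39.525,54.535): [(34.2849, 55.6491) (52, 60.7917) (52, 85) (14.8888, 85)]  |A|=759.0494
7. canonical 4-gon: [(34.2849, 55.6491) (52, 60.7917) (52, 85) (14.8888, 85)]
8. shoelace: 759.0494

Area of P2's cell: 759.0494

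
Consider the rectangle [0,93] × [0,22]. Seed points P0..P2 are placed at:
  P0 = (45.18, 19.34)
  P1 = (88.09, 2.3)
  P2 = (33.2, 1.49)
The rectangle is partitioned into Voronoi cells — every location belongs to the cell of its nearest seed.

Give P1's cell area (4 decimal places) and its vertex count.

Area of P1's cell: 578.4574 (4 vertices)

1. box [0,93]×[0,22]: [(0, 0) (93, 0) (93, 22) (0, 22)]
2. ⊥bis P1·P0 via (66.635,10.82): [(62.3383, 0) (93, 0) (93, 22) (71.0747, 22)]  |A|=578.4574
3. ⊥bis P1·P2 via (60.645,1.895): [(62.3383, 0) (93, 0) (93, 22) (71.0747, 22)]  |A|=578.4574
4. canonical 4-gon: [(62.3383, 0) (93, 0) (93, 22) (71.0747, 22)]
5. shoelace: 578.4574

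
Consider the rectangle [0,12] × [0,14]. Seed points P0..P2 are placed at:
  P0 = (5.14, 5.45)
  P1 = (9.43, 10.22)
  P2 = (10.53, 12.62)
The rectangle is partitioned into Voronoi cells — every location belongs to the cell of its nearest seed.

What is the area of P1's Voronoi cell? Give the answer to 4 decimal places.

1. box [0,12]×[0,14]: [(0, 0) (12, 0) (12, 14) (0, 14)]
2. ⊥bis P1·P0 via (7.285,7.835): [(12, 3.5945) (12, 14) (0.4302, 14)]  |A|=60.1949
3. ⊥bis P1·P2 via (9.98,11.42): [(12, 3.5945) (12, 10.4942) (4.3509, 14) (0.4302, 14)]  |A|=46.7867
4. canonical 4-gon: [(12, 3.5945) (12, 10.4942) (4.3509, 14) (0.4302, 14)]
5. shoelace: 46.7867

Area of P1's cell: 46.7867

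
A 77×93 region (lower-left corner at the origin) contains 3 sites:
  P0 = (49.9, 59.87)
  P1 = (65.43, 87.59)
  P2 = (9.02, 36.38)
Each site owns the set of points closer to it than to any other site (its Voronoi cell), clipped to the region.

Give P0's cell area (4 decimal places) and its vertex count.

1. box [0,77]×[0,93]: [(0, 0) (77, 0) (77, 93) (0, 93)]
2. ⊥bis P0·P1 via (57.665,73.73): [(0, 0) (77, 0) (77, 62.8977) (23.2694, 93) (0, 93)]  |A|=6352.2908
3. ⊥bis P0·P2 via (29.46,48.125): [(57.113, 0) (77, 0) (77, 62.8977) (23.2694, 93) (3.6744, 93)]  |A|=3525.6731
4. canonical 5-gon: [(57.113, 0) (77, 0) (77, 62.8977) (23.2694, 93) (3.6744, 93)]
5. shoelace: 3525.6731

Area of P0's cell: 3525.6731 (5 vertices)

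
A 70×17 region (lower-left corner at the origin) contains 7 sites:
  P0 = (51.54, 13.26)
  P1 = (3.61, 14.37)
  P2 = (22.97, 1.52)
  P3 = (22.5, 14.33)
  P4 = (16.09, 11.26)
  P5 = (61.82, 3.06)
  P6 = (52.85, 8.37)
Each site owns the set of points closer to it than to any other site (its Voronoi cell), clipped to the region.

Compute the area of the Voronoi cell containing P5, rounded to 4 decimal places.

Area of P5's cell: 184.7027

1. box [0,70]×[0,17]: [(0, 0) (70, 0) (70, 17) (0, 17)]
2. ⊥bis P5·P0 via (56.68,8.16): [(48.5835, 0) (70, 0) (70, 17) (65.4512, 17)]  |A|=220.705
3. ⊥bis P5·P1 via (32.715,8.715): [(48.5835, 0) (70, 0) (70, 17) (65.4512, 17)]  |A|=220.705
4. ⊥bis P5·P2 via (42.395,2.29): [(48.5835, 0) (70, 0) (70, 17) (65.4512, 17)]  |A|=220.705
5. ⊥bis P5·P3 via (42.16,8.695): [(48.5835, 0) (70, 0) (70, 17) (65.4512, 17)]  |A|=220.705
6. ⊥bis P5·P4 via (38.955,7.16): [(48.5835, 0) (70, 0) (70, 17) (65.4512, 17)]  |A|=220.705
7. ⊥bis P5·P6 via (57.335,5.715): [(61.8918, 13.4127) (53.9519, 0) (70, 0) (70, 17) (65.4512, 17)]  |A|=184.7027
8. canonical 5-gon: [(61.8918, 13.4127) (53.9519, 0) (70, 0) (70, 17) (65.4512, 17)]
9. shoelace: 184.7027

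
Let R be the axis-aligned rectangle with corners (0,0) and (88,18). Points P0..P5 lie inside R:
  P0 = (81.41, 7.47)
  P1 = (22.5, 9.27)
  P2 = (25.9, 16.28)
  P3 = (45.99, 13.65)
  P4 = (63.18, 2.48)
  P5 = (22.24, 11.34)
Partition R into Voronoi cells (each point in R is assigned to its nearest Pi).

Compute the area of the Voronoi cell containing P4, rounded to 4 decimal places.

Area of P4's cell: 288.0126

1. box [0,88]×[0,18]: [(0, 0) (88, 0) (88, 18) (0, 18)]
2. ⊥bis P4·P0 via (72.295,4.975): [(0, 0) (73.6568, 0) (68.7297, 18) (0, 18)]  |A|=1281.4787
3. ⊥bis P4·P1 via (42.84,5.875): [(41.8594, 0) (73.6568, 0) (68.7297, 18) (44.8638, 18)]  |A|=500.9698
4. ⊥bis P4·P2 via (44.54,9.38): [(42.5094, 3.8945) (41.8594, 0) (73.6568, 0) (68.7297, 18) (47.7309, 18)]  |A|=480.7492
5. ⊥bis P4·P3 via (54.585,8.065): [(49.3444, 0) (73.6568, 0) (68.7297, 18) (61.0407, 18)]  |A|=288.0126
6. ⊥bis P4·P5 via (42.71,6.91): [(49.3444, 0) (73.6568, 0) (68.7297, 18) (61.0407, 18)]  |A|=288.0126
7. canonical 4-gon: [(49.3444, 0) (73.6568, 0) (68.7297, 18) (61.0407, 18)]
8. shoelace: 288.0126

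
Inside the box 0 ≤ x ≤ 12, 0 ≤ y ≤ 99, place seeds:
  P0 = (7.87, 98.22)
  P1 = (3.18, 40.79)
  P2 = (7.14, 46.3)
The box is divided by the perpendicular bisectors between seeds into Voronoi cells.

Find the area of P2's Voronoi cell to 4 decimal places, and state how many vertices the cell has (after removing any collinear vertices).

Area of P2's cell: 352.0784 (4 vertices)

1. box [0,12]×[0,99]: [(0, 0) (12, 0) (12, 99) (0, 99)]
2. ⊥bis P2·P0 via (7.505,72.26): [(0, 72.3655) (0, 0) (12, 0) (12, 72.1968)]  |A|=867.3739
3. ⊥bis P2·P1 via (5.16,43.545): [(0, 72.3655) (0, 47.2535) (12, 38.6291) (12, 72.1968)]  |A|=352.0784
4. canonical 4-gon: [(0, 72.3655) (0, 47.2535) (12, 38.6291) (12, 72.1968)]
5. shoelace: 352.0784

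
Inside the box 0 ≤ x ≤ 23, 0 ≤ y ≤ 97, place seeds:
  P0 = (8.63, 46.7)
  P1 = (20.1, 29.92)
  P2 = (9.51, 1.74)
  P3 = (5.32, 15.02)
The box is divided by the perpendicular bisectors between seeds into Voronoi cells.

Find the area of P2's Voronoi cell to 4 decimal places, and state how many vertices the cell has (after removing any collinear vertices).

1. box [0,23]×[0,97]: [(0, 0) (23, 0) (23, 97) (0, 97)]
2. ⊥bis P2·P0 via (9.07,24.22): [(0, 24.0425) (0, 0) (23, 0) (23, 24.4927)]  |A|=558.1539
3. ⊥bis P2·P1 via (14.805,15.83): [(0, 21.3937) (0, 0) (23, 0) (23, 12.7503)]  |A|=392.6563
4. ⊥bis P2·P3 via (7.415,8.38): [(22.2089, 13.0476) (0, 6.0405) (0, 0) (23, 0) (23, 12.7503)]  |A|=222.1676
5. canonical 5-gon: [(22.2089, 13.0476) (0, 6.0405) (0, 0) (23, 0) (23, 12.7503)]
6. shoelace: 222.1676

Area of P2's cell: 222.1676 (5 vertices)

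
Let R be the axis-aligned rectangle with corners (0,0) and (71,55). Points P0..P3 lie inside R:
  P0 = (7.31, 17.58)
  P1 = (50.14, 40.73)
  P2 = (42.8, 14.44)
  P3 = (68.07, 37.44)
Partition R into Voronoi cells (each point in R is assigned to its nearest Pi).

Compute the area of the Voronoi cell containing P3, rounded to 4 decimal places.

1. box [0,71]×[0,55]: [(0, 0) (71, 0) (71, 55) (0, 55)]
2. ⊥bis P3·P0 via (37.69,27.51): [(46.6819, 0) (71, 0) (71, 55) (28.7046, 55)]  |A|=1831.8702
3. ⊥bis P3·P1 via (59.105,39.085): [(51.9332, 0) (71, 0) (71, 55) (62.0253, 55)]  |A|=771.1411
4. ⊥bis P3·P2 via (55.435,25.94): [(56.4819, 24.7897) (71, 8.8388) (71, 55) (62.0253, 55)]  |A|=470.6501
5. canonical 4-gon: [(56.4819, 24.7897) (71, 8.8388) (71, 55) (62.0253, 55)]
6. shoelace: 470.6501

Area of P3's cell: 470.6501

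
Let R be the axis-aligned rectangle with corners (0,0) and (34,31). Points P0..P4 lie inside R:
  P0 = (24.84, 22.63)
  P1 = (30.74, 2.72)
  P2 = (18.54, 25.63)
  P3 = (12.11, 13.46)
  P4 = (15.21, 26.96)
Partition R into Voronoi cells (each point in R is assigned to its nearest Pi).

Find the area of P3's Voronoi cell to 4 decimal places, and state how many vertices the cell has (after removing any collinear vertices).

Area of P3's cell: 423.4447 (6 vertices)

1. box [0,34]×[0,31]: [(0, 0) (34, 0) (34, 31) (0, 31)]
2. ⊥bis P3·P0 via (18.475,18.045): [(0, 0) (31.4736, 0) (9.1429, 31) (0, 31)]  |A|=629.5567
3. ⊥bis P3·P1 via (21.425,8.09): [(0, 0) (16.7612, 0) (23.3014, 11.3449) (9.1429, 31) (0, 31)]  |A|=546.1013
4. ⊥bis P3·P2 via (15.325,19.545): [(0, 27.6419) (0, 0) (16.7612, 0) (23.3014, 11.3449) (18.6661, 17.7798)]  |A|=454.3245
5. ⊥bis P3·P4 via (13.66,20.21): [(14.3787, 20.045) (0, 23.3467) (0, 0) (16.7612, 0) (23.3014, 11.3449) (18.6661, 17.7798)]  |A|=423.4447
6. canonical 6-gon: [(14.3787, 20.045) (0, 23.3467) (0, 0) (16.7612, 0) (23.3014, 11.3449) (18.6661, 17.7798)]
7. shoelace: 423.4447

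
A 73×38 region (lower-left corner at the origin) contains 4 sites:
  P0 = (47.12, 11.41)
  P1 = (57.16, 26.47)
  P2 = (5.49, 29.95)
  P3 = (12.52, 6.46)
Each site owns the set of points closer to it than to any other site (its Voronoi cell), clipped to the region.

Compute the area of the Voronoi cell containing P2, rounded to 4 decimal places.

Area of P2's cell: 547.5058

1. box [0,73]×[0,38]: [(0, 0) (73, 0) (73, 38) (0, 38)]
2. ⊥bis P2·P0 via (26.305,20.68): [(0, 0) (17.0951, 0) (34.0185, 38) (0, 38)]  |A|=971.1587
3. ⊥bis P2·P1 via (31.325,28.21): [(0, 0) (17.0951, 0) (31.6219, 32.6187) (31.9844, 38) (0, 38)]  |A|=965.6856
4. ⊥bis P2·P3 via (9.005,18.205): [(0, 15.51) (27.6936, 23.7981) (31.6219, 32.6187) (31.9844, 38) (0, 38)]  |A|=547.5058
5. canonical 5-gon: [(0, 15.51) (27.6936, 23.7981) (31.6219, 32.6187) (31.9844, 38) (0, 38)]
6. shoelace: 547.5058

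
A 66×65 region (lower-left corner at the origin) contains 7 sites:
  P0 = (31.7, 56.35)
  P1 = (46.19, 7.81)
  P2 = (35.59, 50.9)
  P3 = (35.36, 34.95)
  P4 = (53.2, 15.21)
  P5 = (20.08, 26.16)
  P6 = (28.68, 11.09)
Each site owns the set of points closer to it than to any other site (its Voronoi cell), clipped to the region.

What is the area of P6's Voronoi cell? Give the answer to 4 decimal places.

Area of P6's cell: 568.5431

1. box [0,66]×[0,65]: [(0, 0) (66, 0) (66, 65) (0, 65)]
2. ⊥bis P6·P0 via (30.19,33.72): [(0, 35.7344) (0, 0) (66, 0) (66, 31.3306)]  |A|=2213.1451
3. ⊥bis P6·P1 via (37.435,9.45): [(41.8357, 32.9429) (0, 35.7344) (0, 0) (35.6648, 0)]  |A|=1334.9401
4. ⊥bis P6·P2 via (32.135,30.995): [(41.1769, 29.4256) (7.8463, 35.2109) (0, 35.7344) (0, 0) (35.6648, 0)]  |A|=1274.4163
5. ⊥bis P6·P3 via (32.02,23.02): [(39.5805, 20.9033) (0, 31.9845) (0, 0) (35.6648, 0)]  |A|=1005.7376
6. ⊥bis P6·P4 via (40.94,13.15): [(39.5805, 20.9033) (0, 31.9845) (0, 0) (35.6648, 0)]  |A|=1005.7376
7. ⊥bis P6·P5 via (24.38,18.625): [(39.5805, 20.9033) (32.0612, 23.0085) (0, 4.7121) (0, 0) (35.6648, 0)]  |A|=568.5431
8. canonical 5-gon: [(39.5805, 20.9033) (32.0612, 23.0085) (0, 4.7121) (0, 0) (35.6648, 0)]
9. shoelace: 568.5431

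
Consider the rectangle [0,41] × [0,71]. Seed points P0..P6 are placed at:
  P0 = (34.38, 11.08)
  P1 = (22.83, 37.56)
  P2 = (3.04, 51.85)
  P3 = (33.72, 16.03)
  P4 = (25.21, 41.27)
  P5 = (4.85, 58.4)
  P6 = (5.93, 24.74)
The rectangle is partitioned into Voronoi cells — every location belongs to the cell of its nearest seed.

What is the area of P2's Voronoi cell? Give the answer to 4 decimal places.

Area of P2's cell: 209.2857

1. box [0,41]×[0,71]: [(0, 0) (41, 0) (41, 71) (0, 71)]
2. ⊥bis P2·P0 via (18.71,31.465): [(0, 17.0826) (41, 48.5994) (41, 71) (0, 71)]  |A|=1564.5199
3. ⊥bis P2·P1 via (12.935,44.705): [(0, 26.7915) (31.9221, 71) (0, 71)]  |A|=705.6147
4. ⊥bis P2·P3 via (18.38,33.94): [(0, 26.7915) (31.9221, 71) (0, 71)]  |A|=705.6147
5. ⊥bis P2·P4 via (14.125,46.56): [(0, 26.7915) (13.8337, 45.9496) (25.7883, 71) (0, 71)]  |A|=628.787
6. ⊥bis P2·P5 via (3.945,55.125): [(0, 56.2151) (0, 26.7915) (13.8337, 45.9496) (16.5501, 51.6418)]  |A|=256.8334
7. ⊥bis P2·P6 via (4.485,38.295): [(0, 56.2151) (0, 37.8169) (8.6251, 38.7364) (13.8337, 45.9496) (16.5501, 51.6418)]  |A|=209.2857
8. canonical 5-gon: [(0, 56.2151) (0, 37.8169) (8.6251, 38.7364) (13.8337, 45.9496) (16.5501, 51.6418)]
9. shoelace: 209.2857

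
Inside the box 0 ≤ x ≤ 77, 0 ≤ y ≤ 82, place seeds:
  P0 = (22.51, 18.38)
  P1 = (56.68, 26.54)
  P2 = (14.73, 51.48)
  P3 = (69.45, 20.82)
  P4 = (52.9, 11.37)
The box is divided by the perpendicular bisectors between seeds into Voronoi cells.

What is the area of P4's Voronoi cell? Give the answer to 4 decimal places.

Area of P4's cell: 567.5221

1. box [0,77]×[0,82]: [(0, 0) (77, 0) (77, 82) (0, 82)]
2. ⊥bis P4·P0 via (37.705,14.875): [(34.2738, 0) (77, 0) (77, 82) (53.1886, 82)]  |A|=2728.0415
3. ⊥bis P4·P1 via (54.79,18.955): [(39.5236, 22.759) (34.2738, 0) (77, 0) (77, 13.4208)]  |A|=737.6848
4. ⊥bis P4·P2 via (33.815,31.425): [(39.5236, 22.759) (34.2738, 0) (77, 0) (77, 13.4208)]  |A|=737.6848
5. ⊥bis P4·P3 via (61.175,16.095): [(60.3302, 17.5745) (39.5236, 22.759) (34.2738, 0) (70.3652, 0)]  |A|=567.5221
6. canonical 4-gon: [(60.3302, 17.5745) (39.5236, 22.759) (34.2738, 0) (70.3652, 0)]
7. shoelace: 567.5221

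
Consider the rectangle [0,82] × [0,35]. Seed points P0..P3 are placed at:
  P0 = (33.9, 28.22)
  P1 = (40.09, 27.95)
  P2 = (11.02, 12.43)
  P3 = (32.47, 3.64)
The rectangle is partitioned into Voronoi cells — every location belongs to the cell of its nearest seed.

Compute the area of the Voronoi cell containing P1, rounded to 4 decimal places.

Area of P1's cell: 1194.1739

1. box [0,82]×[0,35]: [(0, 0) (82, 0) (82, 35) (0, 35)]
2. ⊥bis P1·P0 via (36.995,28.085): [(35.77, 0) (82, 0) (82, 35) (37.2966, 35)]  |A|=1591.3347
3. ⊥bis P1·P2 via (25.555,20.19): [(35.8126, 0.9769) (36.3341, 0) (82, 0) (82, 35) (37.2966, 35)]  |A|=1591.0591
4. ⊥bis P1·P3 via (36.28,15.795): [(36.4565, 15.7397) (82, 1.464) (82, 35) (37.2966, 35)]  |A|=1194.1739
5. canonical 4-gon: [(36.4565, 15.7397) (82, 1.464) (82, 35) (37.2966, 35)]
6. shoelace: 1194.1739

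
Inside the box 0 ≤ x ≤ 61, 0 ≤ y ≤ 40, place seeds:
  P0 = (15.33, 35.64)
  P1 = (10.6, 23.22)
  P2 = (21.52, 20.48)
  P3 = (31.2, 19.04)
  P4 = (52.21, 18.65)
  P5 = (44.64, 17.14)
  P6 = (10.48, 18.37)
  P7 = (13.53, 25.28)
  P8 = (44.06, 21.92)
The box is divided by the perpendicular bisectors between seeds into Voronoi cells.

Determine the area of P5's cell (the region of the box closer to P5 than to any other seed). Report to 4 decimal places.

1. box [0,61]×[0,40]: [(0, 0) (61, 0) (61, 40) (0, 40)]
2. ⊥bis P5·P0 via (29.985,26.39): [(13.3281, 0) (61, 0) (61, 40) (38.5754, 40)]  |A|=1401.9306
3. ⊥bis P5·P1 via (27.62,20.18): [(28.2336, 23.6152) (24.0156, 0) (61, 0) (61, 40) (38.5754, 40)]  |A|=1275.7368
4. ⊥bis P5·P2 via (33.08,18.81): [(35.4187, 34.9987) (30.3626, 0) (61, 0) (61, 40) (38.5754, 40)]  |A|=1103.8364
5. ⊥bis P5·P3 via (37.92,18.09): [(35.3626, 0) (61, 0) (61, 40) (41.0174, 40)]  |A|=912.3994
6. ⊥bis P5·P4 via (48.425,17.895): [(35.3626, 0) (51.9945, 0) (44.0157, 40) (41.0174, 40)]  |A|=392.6039
7. ⊥bis P5·P6 via (27.56,17.755): [(35.3626, 0) (51.9945, 0) (44.0157, 40) (41.0174, 40)]  |A|=392.6039
8. ⊥bis P5·P7 via (29.085,21.21): [(35.3626, 0) (51.9945, 0) (44.0157, 40) (41.0174, 40)]  |A|=392.6039
9. ⊥bis P5·P8 via (44.35,19.53): [(38.0149, 18.7613) (35.3626, 0) (51.9945, 0) (48.0103, 19.9741)]  |A|=258.2587
10. canonical 4-gon: [(38.0149, 18.7613) (35.3626, 0) (51.9945, 0) (48.0103, 19.9741)]
11. shoelace: 258.2587

Area of P5's cell: 258.2587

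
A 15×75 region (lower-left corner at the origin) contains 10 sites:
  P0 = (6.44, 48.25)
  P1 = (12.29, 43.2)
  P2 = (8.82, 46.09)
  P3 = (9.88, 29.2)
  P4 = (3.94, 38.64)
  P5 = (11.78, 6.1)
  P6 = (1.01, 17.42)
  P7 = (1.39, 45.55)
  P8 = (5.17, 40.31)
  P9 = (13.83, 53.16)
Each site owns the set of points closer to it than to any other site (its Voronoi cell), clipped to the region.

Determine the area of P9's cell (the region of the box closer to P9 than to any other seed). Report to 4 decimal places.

1. box [0,15]×[0,75]: [(0, 0) (15, 0) (15, 75) (0, 75)]
2. ⊥bis P9·P0 via (10.135,50.705): [(0, 65.9591) (15, 43.3827) (15, 75) (0, 75)]  |A|=304.9363
3. ⊥bis P9·P1 via (13.06,48.18): [(0, 65.9591) (11.6698, 48.3949) (15, 47.88) (15, 75) (0, 75)]  |A|=297.4478
4. ⊥bis P9·P2 via (11.325,49.625): [(0, 65.9591) (10.4322, 50.2576) (13.449, 48.1198) (15, 47.88) (15, 75) (0, 75)]  |A|=295.961
5. ⊥bis P9·P3 via (11.855,41.18): [(0, 65.9591) (10.4322, 50.2576) (13.449, 48.1198) (15, 47.88) (15, 75) (0, 75)]  |A|=295.961
6. ⊥bis P9·P4 via (8.885,45.9): [(0, 65.9591) (10.4322, 50.2576) (13.449, 48.1198) (15, 47.88) (15, 75) (0, 75)]  |A|=295.961
7. ⊥bis P9·P5 via (12.805,29.63): [(0, 65.9591) (10.4322, 50.2576) (13.449, 48.1198) (15, 47.88) (15, 75) (0, 75)]  |A|=295.961
8. ⊥bis P9·P6 via (7.42,35.29): [(0, 65.9591) (10.4322, 50.2576) (13.449, 48.1198) (15, 47.88) (15, 75) (0, 75)]  |A|=295.961
9. ⊥bis P9·P7 via (7.61,49.355): [(0, 65.9591) (10.4322, 50.2576) (13.449, 48.1198) (15, 47.88) (15, 75) (0, 75)]  |A|=295.961
10. ⊥bis P9·P8 via (9.5,46.735): [(0, 65.9591) (10.4322, 50.2576) (13.449, 48.1198) (15, 47.88) (15, 75) (0, 75)]  |A|=295.961
11. canonical 6-gon: [(0, 65.9591) (10.4322, 50.2576) (13.449, 48.1198) (15, 47.88) (15, 75) (0, 75)]
12. shoelace: 295.961

Area of P9's cell: 295.9610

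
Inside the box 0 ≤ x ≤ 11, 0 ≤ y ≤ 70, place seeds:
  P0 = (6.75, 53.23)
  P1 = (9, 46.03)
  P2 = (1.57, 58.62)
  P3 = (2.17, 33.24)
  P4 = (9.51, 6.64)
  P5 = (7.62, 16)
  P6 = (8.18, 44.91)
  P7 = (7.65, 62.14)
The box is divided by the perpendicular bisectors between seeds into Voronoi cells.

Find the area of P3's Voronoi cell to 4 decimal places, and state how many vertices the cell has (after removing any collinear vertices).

Area of P3's cell: 155.0601 (4 vertices)

1. box [0,11]×[0,70]: [(0, 0) (11, 0) (11, 70) (0, 70)]
2. ⊥bis P3·P0 via (4.46,43.235): [(0, 44.2569) (0, 0) (11, 0) (11, 41.7366)]  |A|=472.9639
3. ⊥bis P3·P1 via (5.585,39.635): [(0, 42.6175) (0, 0) (11, 0) (11, 36.7433)]  |A|=436.4843
4. ⊥bis P3·P2 via (1.87,45.93): [(0, 42.6175) (0, 0) (11, 0) (11, 36.7433)]  |A|=436.4843
5. ⊥bis P3·P4 via (5.84,19.94): [(0, 42.6175) (0, 18.3285) (11, 21.3638) (11, 36.7433)]  |A|=218.1763
6. ⊥bis P3·P5 via (4.895,24.62): [(0, 42.6175) (0, 23.0726) (11, 26.5499) (11, 36.7433)]  |A|=163.5605
7. ⊥bis P3·P6 via (5.175,39.075): [(0, 41.7401) (0, 23.0726) (11, 26.5499) (11, 36.0751)]  |A|=155.0601
8. ⊥bis P3·P7 via (4.91,47.69): [(0, 41.7401) (0, 23.0726) (11, 26.5499) (11, 36.0751)]  |A|=155.0601
9. canonical 4-gon: [(0, 41.7401) (0, 23.0726) (11, 26.5499) (11, 36.0751)]
10. shoelace: 155.0601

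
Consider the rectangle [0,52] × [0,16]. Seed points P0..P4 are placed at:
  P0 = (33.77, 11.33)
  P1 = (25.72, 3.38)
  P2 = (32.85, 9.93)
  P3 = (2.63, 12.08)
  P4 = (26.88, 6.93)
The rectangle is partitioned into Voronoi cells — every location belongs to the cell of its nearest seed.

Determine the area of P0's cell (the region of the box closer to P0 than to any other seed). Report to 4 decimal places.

Area of P0's cell: 234.6433

1. box [0,52]×[0,16]: [(0, 0) (52, 0) (52, 16) (0, 16)]
2. ⊥bis P0·P1 via (29.745,7.355): [(37.0086, 0) (52, 0) (52, 16) (21.2074, 16)]  |A|=366.2718
3. ⊥bis P0·P2 via (33.31,10.63): [(49.4861, 0) (52, 0) (52, 16) (25.1383, 16)]  |A|=235.0052
4. ⊥bis P0·P3 via (18.2,11.705): [(49.4861, 0) (52, 0) (52, 16) (25.1383, 16)]  |A|=235.0052
5. ⊥bis P0·P4 via (30.325,9.13): [(26.5159, 15.0947) (49.4861, 0) (52, 0) (52, 16) (25.9378, 16)]  |A|=234.6433
6. canonical 5-gon: [(26.5159, 15.0947) (49.4861, 0) (52, 0) (52, 16) (25.9378, 16)]
7. shoelace: 234.6433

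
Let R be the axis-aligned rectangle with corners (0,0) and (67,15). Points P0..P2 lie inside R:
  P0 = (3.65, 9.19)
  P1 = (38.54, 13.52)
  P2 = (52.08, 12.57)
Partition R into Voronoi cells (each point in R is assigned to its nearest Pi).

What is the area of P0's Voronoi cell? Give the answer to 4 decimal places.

1. box [0,67]×[0,15]: [(0, 0) (67, 0) (67, 15) (0, 15)]
2. ⊥bis P0·P1 via (21.095,11.355): [(0, 0) (22.5042, 0) (20.6426, 15) (0, 15)]  |A|=323.6013
3. ⊥bis P0·P2 via (27.865,10.88): [(0, 0) (22.5042, 0) (20.6426, 15) (0, 15)]  |A|=323.6013
4. canonical 4-gon: [(0, 0) (22.5042, 0) (20.6426, 15) (0, 15)]
5. shoelace: 323.6013

Area of P0's cell: 323.6013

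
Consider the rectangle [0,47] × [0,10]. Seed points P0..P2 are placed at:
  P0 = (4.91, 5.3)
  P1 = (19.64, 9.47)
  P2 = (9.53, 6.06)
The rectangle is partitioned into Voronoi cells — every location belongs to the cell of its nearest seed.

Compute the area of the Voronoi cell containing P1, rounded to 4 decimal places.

1. box [0,47]×[0,10]: [(0, 0) (47, 0) (47, 10) (0, 10)]
2. ⊥bis P1·P0 via (12.275,7.385): [(14.3657, 0) (47, 0) (47, 10) (11.5347, 10)]  |A|=340.4982
3. ⊥bis P1·P2 via (14.585,7.765): [(17.2041, 0) (47, 0) (47, 10) (13.8312, 10)]  |A|=314.8239
4. canonical 4-gon: [(17.2041, 0) (47, 0) (47, 10) (13.8312, 10)]
5. shoelace: 314.8239

Area of P1's cell: 314.8239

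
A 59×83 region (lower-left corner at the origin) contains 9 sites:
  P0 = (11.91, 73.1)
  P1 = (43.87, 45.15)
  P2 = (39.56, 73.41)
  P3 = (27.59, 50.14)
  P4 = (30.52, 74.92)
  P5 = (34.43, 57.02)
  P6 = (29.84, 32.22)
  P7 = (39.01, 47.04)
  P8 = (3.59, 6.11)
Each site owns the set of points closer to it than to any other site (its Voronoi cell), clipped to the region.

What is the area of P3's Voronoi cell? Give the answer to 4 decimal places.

Area of P3's cell: 540.6380

1. box [0,59]×[0,83]: [(0, 0) (59, 0) (59, 83) (0, 83)]
2. ⊥bis P3·P0 via (19.75,61.62): [(0, 48.1322) (0, 0) (59, 0) (59, 83) (51.0564, 83)]  |A|=4006.8872
3. ⊥bis P3·P1 via (35.73,47.645): [(45.3781, 79.1221) (0, 48.1322) (0, 0) (21.1263, 0)]  |A|=1927.8512
4. ⊥bis P3·P2 via (33.575,61.775): [(39.1776, 58.893) (25.819, 65.7647) (0, 48.1322) (0, 0) (21.1263, 0)]  |A|=1771.4308
5. ⊥bis P3·P4 via (29.055,62.53): [(39.1776, 58.893) (33.0183, 62.0614) (22.2591, 63.3335) (0, 48.1322) (0, 0) (21.1263, 0)]  |A|=1756.0881
6. ⊥bis P3·P5 via (31.01,53.58): [(36.0219, 48.5973) (21.6309, 62.9045) (0, 48.1322) (0, 0) (21.1263, 0)]  |A|=1641.2796
7. ⊥bis P3·P6 via (28.715,41.18): [(33.9499, 41.8373) (36.0219, 48.5973) (21.6309, 62.9045) (0, 48.1322) (0, 37.5746)]  |A|=561.5201
8. ⊥bis P3·P7 via (33.3,48.59): [(31.3793, 41.5145) (33.88, 50.7267) (21.6309, 62.9045) (0, 48.1322) (0, 37.5746)]  |A|=540.638
9. ⊥bis P3·P8 via (15.59,28.125): [(31.3793, 41.5145) (33.88, 50.7267) (21.6309, 62.9045) (0, 48.1322) (0, 37.5746)]  |A|=540.638
10. canonical 5-gon: [(31.3793, 41.5145) (33.88, 50.7267) (21.6309, 62.9045) (0, 48.1322) (0, 37.5746)]
11. shoelace: 540.638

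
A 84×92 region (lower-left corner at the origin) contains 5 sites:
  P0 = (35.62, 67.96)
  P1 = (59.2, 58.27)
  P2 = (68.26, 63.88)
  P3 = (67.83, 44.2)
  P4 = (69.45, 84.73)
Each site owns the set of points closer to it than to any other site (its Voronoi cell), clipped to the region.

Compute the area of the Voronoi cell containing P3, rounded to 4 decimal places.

1. box [0,84]×[0,92]: [(0, 0) (84, 0) (84, 92) (0, 92)]
2. ⊥bis P3·P0 via (51.725,56.08): [(10.3571, 0) (84, 0) (84, 92) (78.2217, 92)]  |A|=3653.3756
3. ⊥bis P3·P1 via (63.515,51.235): [(35.4554, 34.0243) (10.3571, 0) (84, 0) (84, 63.7997)]  |A|=2801.3904
4. ⊥bis P3·P2 via (68.045,54.04): [(68.0867, 54.0391) (35.4554, 34.0243) (10.3571, 0) (84, 0) (84, 53.6914)]  |A|=2720.9619
5. ⊥bis P3·P4 via (68.64,64.465): [(68.0867, 54.0391) (35.4554, 34.0243) (10.3571, 0) (84, 0) (84, 53.6914)]  |A|=2720.9619
6. canonical 5-gon: [(68.0867, 54.0391) (35.4554, 34.0243) (10.3571, 0) (84, 0) (84, 53.6914)]
7. shoelace: 2720.9619

Area of P3's cell: 2720.9619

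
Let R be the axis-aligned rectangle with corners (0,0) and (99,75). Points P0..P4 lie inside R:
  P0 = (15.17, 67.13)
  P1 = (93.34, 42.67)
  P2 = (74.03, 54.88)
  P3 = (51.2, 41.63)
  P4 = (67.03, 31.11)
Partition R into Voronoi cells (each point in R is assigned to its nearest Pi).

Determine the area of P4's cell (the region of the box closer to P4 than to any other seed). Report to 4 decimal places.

Area of P4's cell: 1619.4660

1. box [0,99]×[0,75]: [(0, 0) (99, 0) (99, 75) (0, 75)]
2. ⊥bis P4·P0 via (41.1,49.12): [(6.9831, 0) (99, 0) (99, 75) (59.0753, 75)]  |A|=4947.811
3. ⊥bis P4·P1 via (80.185,36.89): [(6.9831, 0) (96.3936, 0) (63.4404, 75) (59.0753, 75)]  |A|=3516.5845
4. ⊥bis P4·P2 via (70.53,42.995): [(42.5657, 51.2302) (6.9831, 0) (96.3936, 0) (78.5389, 40.6365)]  |A|=2926.5971
5. ⊥bis P4·P3 via (59.115,36.37): [(64.6654, 44.722) (34.9449, 0) (96.3936, 0) (78.5389, 40.6365)]  |A|=1619.466
6. canonical 4-gon: [(64.6654, 44.722) (34.9449, 0) (96.3936, 0) (78.5389, 40.6365)]
7. shoelace: 1619.466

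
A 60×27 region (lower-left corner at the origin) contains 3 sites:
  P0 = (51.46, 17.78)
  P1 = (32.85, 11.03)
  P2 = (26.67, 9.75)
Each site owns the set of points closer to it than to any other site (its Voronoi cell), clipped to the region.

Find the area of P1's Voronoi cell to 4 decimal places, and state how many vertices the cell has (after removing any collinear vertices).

Area of P1's cell: 360.9196 (4 vertices)

1. box [0,60]×[0,27]: [(0, 0) (60, 0) (60, 27) (0, 27)]
2. ⊥bis P1·P0 via (42.155,14.405): [(0, 0) (47.3798, 0) (37.5867, 27) (0, 27)]  |A|=1147.0478
3. ⊥bis P1·P2 via (29.76,10.39): [(31.912, 0) (47.3798, 0) (37.5867, 27) (26.3197, 27)]  |A|=360.9196
4. canonical 4-gon: [(31.912, 0) (47.3798, 0) (37.5867, 27) (26.3197, 27)]
5. shoelace: 360.9196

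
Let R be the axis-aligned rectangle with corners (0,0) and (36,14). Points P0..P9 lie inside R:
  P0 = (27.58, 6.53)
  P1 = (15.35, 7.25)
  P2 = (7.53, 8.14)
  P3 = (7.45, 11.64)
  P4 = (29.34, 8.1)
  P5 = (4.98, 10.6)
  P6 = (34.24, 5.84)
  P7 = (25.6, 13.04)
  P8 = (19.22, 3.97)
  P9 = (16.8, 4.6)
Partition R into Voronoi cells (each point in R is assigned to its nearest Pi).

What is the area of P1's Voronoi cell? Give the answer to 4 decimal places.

Area of P1's cell: 63.8888

1. box [0,36]×[0,14]: [(0, 0) (36, 0) (36, 14) (0, 14)]
2. ⊥bis P1·P0 via (21.465,6.89): [(0, 0) (21.0594, 0) (21.8836, 14) (0, 14)]  |A|=300.6007
3. ⊥bis P1·P2 via (11.44,7.695): [(10.5642, 0) (21.0594, 0) (21.8836, 14) (12.1576, 14)]  |A|=141.548
4. ⊥bis P1·P3 via (11.4,9.445): [(11.7008, 9.9862) (10.5642, 0) (21.0594, 0) (21.8836, 14) (13.9312, 14)]  |A|=137.9886
5. ⊥bis P1·P4 via (22.345,7.675): [(11.7008, 9.9862) (10.5642, 0) (21.0594, 0) (21.8836, 14) (13.9312, 14)]  |A|=137.9886
6. ⊥bis P1·P5 via (10.165,8.925): [(11.7008, 9.9862) (10.5642, 0) (21.0594, 0) (21.8836, 14) (13.9312, 14)]  |A|=137.9886
7. ⊥bis P1·P6 via (24.795,6.545): [(11.7008, 9.9862) (10.5642, 0) (21.0594, 0) (21.8836, 14) (13.9312, 14)]  |A|=137.9886
8. ⊥bis P1·P7 via (20.475,10.145): [(11.7008, 9.9862) (10.5642, 0) (21.0594, 0) (21.5451, 8.2506) (18.2974, 14) (13.9312, 14)]  |A|=127.6794
9. ⊥bis P1·P8 via (17.285,5.61): [(11.7008, 9.9862) (10.5642, 0) (12.5303, 0) (20.7364, 9.6822) (18.2974, 14) (13.9312, 14)]  |A|=82.7052
10. ⊥bis P1·P9 via (16.075,5.925): [(11.7008, 9.9862) (10.9174, 3.1029) (18.8293, 7.4321) (20.7364, 9.6822) (18.2974, 14) (13.9312, 14)]  |A|=63.8888
11. canonical 6-gon: [(11.7008, 9.9862) (10.9174, 3.1029) (18.8293, 7.4321) (20.7364, 9.6822) (18.2974, 14) (13.9312, 14)]
12. shoelace: 63.8888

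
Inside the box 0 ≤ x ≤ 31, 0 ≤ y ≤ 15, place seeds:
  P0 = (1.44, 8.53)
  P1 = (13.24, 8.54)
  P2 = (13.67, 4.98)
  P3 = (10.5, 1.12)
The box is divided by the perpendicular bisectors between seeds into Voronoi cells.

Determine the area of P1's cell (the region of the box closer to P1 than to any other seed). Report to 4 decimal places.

1. box [0,31]×[0,15]: [(0, 0) (31, 0) (31, 15) (0, 15)]
2. ⊥bis P1·P0 via (7.34,8.535): [(7.3472, 0) (31, 0) (31, 15) (7.3345, 15)]  |A|=354.8868
3. ⊥bis P1·P2 via (13.455,6.76): [(7.3421, 6.0216) (31, 8.8792) (31, 15) (7.3345, 15)]  |A|=178.6411
4. ⊥bis P1·P3 via (11.87,4.83): [(7.3417, 6.5022) (8.3224, 6.14) (31, 8.8792) (31, 15) (7.3345, 15)]  |A|=178.4055
5. canonical 5-gon: [(7.3417, 6.5022) (8.3224, 6.14) (31, 8.8792) (31, 15) (7.3345, 15)]
6. shoelace: 178.4055

Area of P1's cell: 178.4055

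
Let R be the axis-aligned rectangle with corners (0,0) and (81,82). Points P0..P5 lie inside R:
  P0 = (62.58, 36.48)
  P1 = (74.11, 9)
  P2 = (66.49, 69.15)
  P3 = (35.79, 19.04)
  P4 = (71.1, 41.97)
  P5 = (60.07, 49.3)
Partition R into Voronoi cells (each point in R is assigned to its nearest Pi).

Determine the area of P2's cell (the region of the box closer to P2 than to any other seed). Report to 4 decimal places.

Area of P2's cell: 1230.6466

1. box [0,81]×[0,82]: [(0, 0) (81, 0) (81, 82) (0, 82)]
2. ⊥bis P2·P0 via (64.535,52.815): [(0, 60.5387) (81, 50.8444) (81, 82) (0, 82)]  |A|=2130.9845
3. ⊥bis P2·P1 via (70.3,39.075): [(0, 60.5387) (81, 50.8444) (81, 82) (0, 82)]  |A|=2130.9845
4. ⊥bis P2·P3 via (51.14,44.095): [(0, 75.426) (30.1993, 56.9244) (81, 50.8444) (81, 82) (0, 82)]  |A|=1906.1902
5. ⊥bis P2·P4 via (68.795,55.56): [(0, 75.426) (30.1993, 56.9244) (57.5439, 53.6517) (81, 57.6301) (81, 82) (0, 82)]  |A|=1826.6079
6. ⊥bis P2·P5 via (63.28,59.225): [(0, 79.6914) (72.6108, 56.2072) (81, 57.6301) (81, 82) (0, 82)]  |A|=1230.6466
7. canonical 5-gon: [(0, 79.6914) (72.6108, 56.2072) (81, 57.6301) (81, 82) (0, 82)]
8. shoelace: 1230.6466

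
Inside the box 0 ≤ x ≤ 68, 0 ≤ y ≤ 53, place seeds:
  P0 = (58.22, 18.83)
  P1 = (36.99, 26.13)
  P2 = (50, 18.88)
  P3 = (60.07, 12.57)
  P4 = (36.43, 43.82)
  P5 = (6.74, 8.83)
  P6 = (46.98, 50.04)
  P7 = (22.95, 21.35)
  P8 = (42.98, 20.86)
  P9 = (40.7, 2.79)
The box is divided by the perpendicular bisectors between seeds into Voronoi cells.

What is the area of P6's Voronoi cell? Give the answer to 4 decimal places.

Area of P6's cell: 408.4873

1. box [0,68]×[0,53]: [(0, 0) (68, 0) (68, 53) (0, 53)]
2. ⊥bis P6·P0 via (52.6,34.435): [(0, 15.4916) (68, 39.9812) (68, 53) (0, 53)]  |A|=1717.9263
3. ⊥bis P6·P1 via (41.985,38.085): [(51.5908, 34.0715) (68, 39.9812) (68, 53) (6.2875, 53)]  |A|=690.8753
4. ⊥bis P6·P2 via (48.49,34.46): [(50.2523, 34.6308) (54.2083, 35.0142) (68, 39.9812) (68, 53) (6.2875, 53)]  |A|=689.5125
5. ⊥bis P6·P3 via (53.525,31.305): [(50.2523, 34.6308) (54.2083, 35.0142) (68, 39.9812) (68, 53) (6.2875, 53)]  |A|=689.5125
6. ⊥bis P6·P4 via (41.705,46.93): [(48.5327, 35.3493) (50.2523, 34.6308) (54.2083, 35.0142) (68, 39.9812) (68, 53) (38.1263, 53)]  |A|=408.5237
7. ⊥bis P6·P5 via (26.86,29.435): [(48.5327, 35.3493) (50.2523, 34.6308) (54.2083, 35.0142) (68, 39.9812) (68, 53) (38.1263, 53)]  |A|=408.5237
8. ⊥bis P6·P7 via (34.965,35.695): [(48.5327, 35.3493) (50.2523, 34.6308) (54.2083, 35.0142) (68, 39.9812) (68, 53) (38.1263, 53)]  |A|=408.5237
9. ⊥bis P6·P8 via (44.98,35.45): [(48.5327, 35.3493) (49.9086, 34.7744) (50.6646, 34.6708) (54.2083, 35.0142) (68, 39.9812) (68, 53) (38.1263, 53)]  |A|=408.4873
10. ⊥bis P6·P9 via (43.84,26.415): [(48.5327, 35.3493) (49.9086, 34.7744) (50.6646, 34.6708) (54.2083, 35.0142) (68, 39.9812) (68, 53) (38.1263, 53)]  |A|=408.4873
11. canonical 7-gon: [(48.5327, 35.3493) (49.9086, 34.7744) (50.6646, 34.6708) (54.2083, 35.0142) (68, 39.9812) (68, 53) (38.1263, 53)]
12. shoelace: 408.4873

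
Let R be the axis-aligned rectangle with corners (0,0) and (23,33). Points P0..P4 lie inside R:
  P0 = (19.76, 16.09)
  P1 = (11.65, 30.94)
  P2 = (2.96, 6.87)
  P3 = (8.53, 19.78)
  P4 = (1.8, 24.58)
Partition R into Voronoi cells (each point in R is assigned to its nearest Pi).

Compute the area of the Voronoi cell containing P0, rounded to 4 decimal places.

Area of P0's cell: 220.0188

1. box [0,23]×[0,33]: [(0, 0) (23, 0) (23, 33) (0, 33)]
2. ⊥bis P0·P1 via (15.705,23.515): [(0, 14.9381) (0, 0) (23, 0) (23, 27.499)]  |A|=488.0262
3. ⊥bis P0·P2 via (11.36,11.48): [(7.2802, 18.914) (17.6603, 0) (23, 0) (23, 27.499)]  |A|=266.637
4. ⊥bis P0·P3 via (14.145,17.935): [(16.0383, 23.697) (11.7753, 10.7232) (17.6603, 0) (23, 0) (23, 27.499)]  |A|=220.0188
5. ⊥bis P0·P4 via (10.78,20.335): [(16.0383, 23.697) (11.7753, 10.7232) (17.6603, 0) (23, 0) (23, 27.499)]  |A|=220.0188
6. canonical 5-gon: [(16.0383, 23.697) (11.7753, 10.7232) (17.6603, 0) (23, 0) (23, 27.499)]
7. shoelace: 220.0188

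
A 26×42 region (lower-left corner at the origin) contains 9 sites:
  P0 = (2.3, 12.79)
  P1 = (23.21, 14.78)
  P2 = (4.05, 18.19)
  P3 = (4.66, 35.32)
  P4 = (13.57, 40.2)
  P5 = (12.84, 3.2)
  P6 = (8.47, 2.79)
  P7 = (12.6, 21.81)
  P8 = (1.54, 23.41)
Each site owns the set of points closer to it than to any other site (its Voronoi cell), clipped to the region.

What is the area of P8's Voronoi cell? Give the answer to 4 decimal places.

1. box [0,26]×[0,42]: [(0, 0) (26, 0) (26, 42) (0, 42)]
2. ⊥bis P8·P0 via (1.92,18.1): [(0, 17.9626) (26, 19.8232) (26, 42) (0, 42)]  |A|=600.7841
3. ⊥bis P8·P1 via (12.375,19.095): [(0, 17.9626) (12.2738, 18.841) (21.4968, 42) (0, 42)]  |A|=396.4386
4. ⊥bis P8·P2 via (2.795,20.8): [(0, 19.456) (15.4838, 26.9013) (21.4968, 42) (0, 42)]  |A|=336.8203
5. ⊥bis P8·P3 via (3.1,29.365): [(0, 30.1771) (0, 19.456) (14.4331, 26.3961)]  |A|=77.3692
6. ⊥bis P8·P4 via (7.555,31.805): [(0, 30.1771) (0, 19.456) (14.4331, 26.3961)]  |A|=77.3692
7. ⊥bis P8·P5 via (7.19,13.305): [(0, 30.1771) (0, 19.456) (14.4331, 26.3961)]  |A|=77.3692
8. ⊥bis P8·P6 via (5.005,13.1): [(0, 30.1771) (0, 19.456) (14.4331, 26.3961)]  |A|=77.3692
9. ⊥bis P8·P7 via (7.07,22.61): [(7.8666, 28.1163) (0, 30.1771) (0, 19.456) (7.1082, 22.874)]  |A|=59.5047
10. canonical 4-gon: [(7.8666, 28.1163) (0, 30.1771) (0, 19.456) (7.1082, 22.874)]
11. shoelace: 59.5047

Area of P8's cell: 59.5047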